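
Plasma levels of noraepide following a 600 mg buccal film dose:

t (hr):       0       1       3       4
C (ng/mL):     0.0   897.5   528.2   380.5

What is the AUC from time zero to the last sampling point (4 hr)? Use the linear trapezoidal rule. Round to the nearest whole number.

Trapezoidal AUC_0→4:
  [0→1]: (0.0+897.5)/2 × 1 = 448.75
  [1→3]: (897.5+528.2)/2 × 2 = 1425.7
  [3→4]: (528.2+380.5)/2 × 1 = 454.35
  Sum = 2328.8 ng/mL·hr

AUC = 2329 ng/mL·hr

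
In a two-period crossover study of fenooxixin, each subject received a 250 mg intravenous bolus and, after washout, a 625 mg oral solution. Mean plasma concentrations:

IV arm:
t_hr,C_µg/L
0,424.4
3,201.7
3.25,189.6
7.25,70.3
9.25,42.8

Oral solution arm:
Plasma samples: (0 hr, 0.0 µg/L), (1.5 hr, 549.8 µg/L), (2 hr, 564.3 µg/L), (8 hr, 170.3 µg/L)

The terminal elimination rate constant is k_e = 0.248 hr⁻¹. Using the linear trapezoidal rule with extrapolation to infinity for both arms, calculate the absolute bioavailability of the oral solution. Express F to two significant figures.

Trapezoidal AUC_0→9.25 (IV):
  [0→3]: (424.4+201.7)/2 × 3 = 939.15
  [3→3.25]: (201.7+189.6)/2 × 0.25 = 48.9125
  [3.25→7.25]: (189.6+70.3)/2 × 4 = 519.8
  [7.25→9.25]: (70.3+42.8)/2 × 2 = 113.1
  Sum = 1620.9625 µg/L·hr
IV tail: 42.8/0.248 = 172.581; AUC_iv,0→∞ = 1620.9625 + 172.581 = 1793.5435 µg/L·hr
Trapezoidal AUC_0→8 (oral solution):
  [0→1.5]: (0.0+549.8)/2 × 1.5 = 412.35
  [1.5→2]: (549.8+564.3)/2 × 0.5 = 278.525
  [2→8]: (564.3+170.3)/2 × 6 = 2203.8
  Sum = 2894.675 µg/L·hr
oral solution tail: 170.3/0.248 = 686.694; AUC_ev,0→∞ = 2894.675 + 686.694 = 3581.369 µg/L·hr
F = (AUC_ev/D_ev)/(AUC_iv/D_iv) = (3581.369/625)/(1793.5435/250) = 5.7301904/7.174174 = 0.7987

F = 0.80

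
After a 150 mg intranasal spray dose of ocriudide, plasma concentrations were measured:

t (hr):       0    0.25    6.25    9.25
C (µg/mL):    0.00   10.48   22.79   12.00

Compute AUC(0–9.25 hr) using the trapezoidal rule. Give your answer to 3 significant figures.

AUC = 153 µg/mL·hr

Trapezoidal AUC_0→9.25:
  [0→0.25]: (0.00+10.48)/2 × 0.25 = 1.31
  [0.25→6.25]: (10.48+22.79)/2 × 6 = 99.81
  [6.25→9.25]: (22.79+12.00)/2 × 3 = 52.185
  Sum = 153.305 µg/mL·hr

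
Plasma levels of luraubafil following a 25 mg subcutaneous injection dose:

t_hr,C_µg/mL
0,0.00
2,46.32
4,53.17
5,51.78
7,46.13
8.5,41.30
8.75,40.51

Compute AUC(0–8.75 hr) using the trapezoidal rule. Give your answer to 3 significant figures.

Trapezoidal AUC_0→8.75:
  [0→2]: (0.00+46.32)/2 × 2 = 46.32
  [2→4]: (46.32+53.17)/2 × 2 = 99.49
  [4→5]: (53.17+51.78)/2 × 1 = 52.475
  [5→7]: (51.78+46.13)/2 × 2 = 97.91
  [7→8.5]: (46.13+41.30)/2 × 1.5 = 65.5725
  [8.5→8.75]: (41.30+40.51)/2 × 0.25 = 10.22625
  Sum = 371.99375 µg/mL·hr

AUC = 372 µg/mL·hr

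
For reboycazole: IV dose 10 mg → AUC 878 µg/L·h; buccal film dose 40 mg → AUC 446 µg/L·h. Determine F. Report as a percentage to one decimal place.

F = 12.7%

F = (AUC_ev / D_ev) / (AUC_iv / D_iv)
  = (446/40) / (878/10)
  = 11.15 / 87.8 = 0.1270
  = 12.70%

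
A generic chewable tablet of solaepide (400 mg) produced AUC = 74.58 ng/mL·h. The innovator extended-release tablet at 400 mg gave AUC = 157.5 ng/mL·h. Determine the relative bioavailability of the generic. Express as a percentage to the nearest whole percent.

F_rel = 47%

F_rel = (AUC_test/D_test) / (AUC_ref/D_ref)
      = (74.58/400) / (157.5/400)
      = 0.18645 / 0.39375 = 0.4735 = 47.35%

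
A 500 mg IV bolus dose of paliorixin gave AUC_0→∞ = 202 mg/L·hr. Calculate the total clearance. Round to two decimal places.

CL = 2.48 L/hr

CL = Dose_iv / AUC_0→∞
   = 500 / 202 = 2.47525 L/hr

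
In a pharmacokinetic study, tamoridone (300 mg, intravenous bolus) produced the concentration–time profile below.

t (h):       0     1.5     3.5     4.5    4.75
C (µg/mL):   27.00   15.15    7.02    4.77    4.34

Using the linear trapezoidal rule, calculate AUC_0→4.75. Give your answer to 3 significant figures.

AUC = 60.8 µg/mL·h

Trapezoidal AUC_0→4.75:
  [0→1.5]: (27.00+15.15)/2 × 1.5 = 31.6125
  [1.5→3.5]: (15.15+7.02)/2 × 2 = 22.17
  [3.5→4.5]: (7.02+4.77)/2 × 1 = 5.895
  [4.5→4.75]: (4.77+4.34)/2 × 0.25 = 1.13875
  Sum = 60.81625 µg/mL·h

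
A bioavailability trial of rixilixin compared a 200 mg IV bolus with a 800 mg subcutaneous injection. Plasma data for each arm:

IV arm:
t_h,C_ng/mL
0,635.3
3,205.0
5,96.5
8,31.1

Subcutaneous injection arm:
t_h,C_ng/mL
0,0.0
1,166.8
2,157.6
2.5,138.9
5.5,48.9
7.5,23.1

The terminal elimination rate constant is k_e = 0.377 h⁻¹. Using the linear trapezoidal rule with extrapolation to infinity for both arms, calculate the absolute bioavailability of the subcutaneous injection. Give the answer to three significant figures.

F = 0.100

Trapezoidal AUC_0→8 (IV):
  [0→3]: (635.3+205.0)/2 × 3 = 1260.45
  [3→5]: (205.0+96.5)/2 × 2 = 301.5
  [5→8]: (96.5+31.1)/2 × 3 = 191.4
  Sum = 1753.35 ng/mL·h
IV tail: 31.1/0.377 = 82.493; AUC_iv,0→∞ = 1753.35 + 82.493 = 1835.843 ng/mL·h
Trapezoidal AUC_0→7.5 (subcutaneous injection):
  [0→1]: (0.0+166.8)/2 × 1 = 83.4
  [1→2]: (166.8+157.6)/2 × 1 = 162.2
  [2→2.5]: (157.6+138.9)/2 × 0.5 = 74.125
  [2.5→5.5]: (138.9+48.9)/2 × 3 = 281.7
  [5.5→7.5]: (48.9+23.1)/2 × 2 = 72.0
  Sum = 673.425 ng/mL·h
subcutaneous injection tail: 23.1/0.377 = 61.273; AUC_ev,0→∞ = 673.425 + 61.273 = 734.698 ng/mL·h
F = (AUC_ev/D_ev)/(AUC_iv/D_iv) = (734.698/800)/(1835.843/200) = 0.9183725/9.179215 = 0.1000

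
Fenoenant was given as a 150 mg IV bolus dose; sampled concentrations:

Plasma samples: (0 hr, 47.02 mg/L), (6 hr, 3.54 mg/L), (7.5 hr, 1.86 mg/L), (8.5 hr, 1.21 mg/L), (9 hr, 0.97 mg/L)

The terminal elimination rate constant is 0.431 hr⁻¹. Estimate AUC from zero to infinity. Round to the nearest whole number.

Trapezoidal AUC_0→9:
  [0→6]: (47.02+3.54)/2 × 6 = 151.68
  [6→7.5]: (3.54+1.86)/2 × 1.5 = 4.05
  [7.5→8.5]: (1.86+1.21)/2 × 1 = 1.535
  [8.5→9]: (1.21+0.97)/2 × 0.5 = 0.545
  Sum = 157.81 mg/L·hr
Extrapolated tail: C_last / k_e = 0.97 / 0.431 = 2.251
AUC_0→∞ = 157.81 + 2.251 = 160.061 mg/L·hr

AUC = 160 mg/L·hr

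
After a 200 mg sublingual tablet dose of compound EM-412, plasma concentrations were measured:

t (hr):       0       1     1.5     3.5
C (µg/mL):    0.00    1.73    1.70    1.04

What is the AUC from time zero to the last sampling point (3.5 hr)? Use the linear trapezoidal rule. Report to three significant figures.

AUC = 4.46 µg/mL·hr

Trapezoidal AUC_0→3.5:
  [0→1]: (0.00+1.73)/2 × 1 = 0.865
  [1→1.5]: (1.73+1.70)/2 × 0.5 = 0.8575
  [1.5→3.5]: (1.70+1.04)/2 × 2 = 2.74
  Sum = 4.4625 µg/mL·hr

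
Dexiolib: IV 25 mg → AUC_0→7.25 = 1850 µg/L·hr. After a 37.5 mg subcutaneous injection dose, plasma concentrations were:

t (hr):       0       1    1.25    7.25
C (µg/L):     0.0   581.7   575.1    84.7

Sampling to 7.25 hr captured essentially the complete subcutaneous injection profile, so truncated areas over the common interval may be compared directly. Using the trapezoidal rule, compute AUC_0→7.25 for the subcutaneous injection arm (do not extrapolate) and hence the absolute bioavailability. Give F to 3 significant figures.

Trapezoidal AUC_0→7.25 (subcutaneous injection):
  [0→1]: (0.0+581.7)/2 × 1 = 290.85
  [1→1.25]: (581.7+575.1)/2 × 0.25 = 144.6
  [1.25→7.25]: (575.1+84.7)/2 × 6 = 1979.4
  Sum = 2414.85 µg/L·hr
F = (AUC_ev/D_ev)/(AUC_iv/D_iv) = (2414.85/37.5)/(1850/25) = 64.396/74 = 0.8702

F = 0.870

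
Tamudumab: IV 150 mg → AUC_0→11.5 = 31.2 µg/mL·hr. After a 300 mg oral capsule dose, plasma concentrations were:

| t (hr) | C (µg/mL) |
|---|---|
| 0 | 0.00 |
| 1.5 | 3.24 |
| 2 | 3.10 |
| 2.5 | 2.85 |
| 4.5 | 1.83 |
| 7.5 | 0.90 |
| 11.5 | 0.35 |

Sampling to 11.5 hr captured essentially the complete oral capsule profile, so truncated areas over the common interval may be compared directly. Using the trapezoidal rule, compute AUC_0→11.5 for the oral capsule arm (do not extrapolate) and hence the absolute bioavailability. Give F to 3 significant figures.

F = 0.269

Trapezoidal AUC_0→11.5 (oral capsule):
  [0→1.5]: (0.00+3.24)/2 × 1.5 = 2.43
  [1.5→2]: (3.24+3.10)/2 × 0.5 = 1.585
  [2→2.5]: (3.10+2.85)/2 × 0.5 = 1.4875
  [2.5→4.5]: (2.85+1.83)/2 × 2 = 4.68
  [4.5→7.5]: (1.83+0.90)/2 × 3 = 4.095
  [7.5→11.5]: (0.90+0.35)/2 × 4 = 2.5
  Sum = 16.7775 µg/mL·hr
F = (AUC_ev/D_ev)/(AUC_iv/D_iv) = (16.7775/300)/(31.2/150) = 0.055925/0.208 = 0.2689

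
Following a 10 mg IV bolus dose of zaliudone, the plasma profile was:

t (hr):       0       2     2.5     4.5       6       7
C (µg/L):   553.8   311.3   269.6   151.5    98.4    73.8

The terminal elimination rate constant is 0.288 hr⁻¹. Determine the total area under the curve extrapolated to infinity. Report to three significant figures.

Trapezoidal AUC_0→7:
  [0→2]: (553.8+311.3)/2 × 2 = 865.1
  [2→2.5]: (311.3+269.6)/2 × 0.5 = 145.225
  [2.5→4.5]: (269.6+151.5)/2 × 2 = 421.1
  [4.5→6]: (151.5+98.4)/2 × 1.5 = 187.425
  [6→7]: (98.4+73.8)/2 × 1 = 86.1
  Sum = 1704.95 µg/L·hr
Extrapolated tail: C_last / k_e = 73.8 / 0.288 = 256.250
AUC_0→∞ = 1704.95 + 256.250 = 1961.2 µg/L·hr

AUC = 1960 µg/L·hr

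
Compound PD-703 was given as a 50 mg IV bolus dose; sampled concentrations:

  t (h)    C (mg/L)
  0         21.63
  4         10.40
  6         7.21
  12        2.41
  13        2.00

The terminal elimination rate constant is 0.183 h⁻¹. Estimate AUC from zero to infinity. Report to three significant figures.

Trapezoidal AUC_0→13:
  [0→4]: (21.63+10.40)/2 × 4 = 64.06
  [4→6]: (10.40+7.21)/2 × 2 = 17.61
  [6→12]: (7.21+2.41)/2 × 6 = 28.86
  [12→13]: (2.41+2.00)/2 × 1 = 2.205
  Sum = 112.735 mg/L·h
Extrapolated tail: C_last / k_e = 2.00 / 0.183 = 10.929
AUC_0→∞ = 112.735 + 10.929 = 123.664 mg/L·h

AUC = 124 mg/L·h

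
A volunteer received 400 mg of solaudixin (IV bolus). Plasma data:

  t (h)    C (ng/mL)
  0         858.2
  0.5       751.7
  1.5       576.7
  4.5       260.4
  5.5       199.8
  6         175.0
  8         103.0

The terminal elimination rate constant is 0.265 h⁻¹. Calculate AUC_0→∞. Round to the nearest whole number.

AUC = 3313 ng/mL·h

Trapezoidal AUC_0→8:
  [0→0.5]: (858.2+751.7)/2 × 0.5 = 402.475
  [0.5→1.5]: (751.7+576.7)/2 × 1 = 664.2
  [1.5→4.5]: (576.7+260.4)/2 × 3 = 1255.65
  [4.5→5.5]: (260.4+199.8)/2 × 1 = 230.1
  [5.5→6]: (199.8+175.0)/2 × 0.5 = 93.7
  [6→8]: (175.0+103.0)/2 × 2 = 278.0
  Sum = 2924.125 ng/mL·h
Extrapolated tail: C_last / k_e = 103.0 / 0.265 = 388.679
AUC_0→∞ = 2924.125 + 388.679 = 3312.804 ng/mL·h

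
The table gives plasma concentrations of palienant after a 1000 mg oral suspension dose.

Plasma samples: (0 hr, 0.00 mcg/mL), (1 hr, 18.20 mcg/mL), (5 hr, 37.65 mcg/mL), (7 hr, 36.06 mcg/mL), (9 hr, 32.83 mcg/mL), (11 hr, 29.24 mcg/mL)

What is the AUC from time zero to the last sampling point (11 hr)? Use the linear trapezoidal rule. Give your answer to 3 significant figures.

AUC = 325 mcg/mL·hr

Trapezoidal AUC_0→11:
  [0→1]: (0.00+18.20)/2 × 1 = 9.1
  [1→5]: (18.20+37.65)/2 × 4 = 111.7
  [5→7]: (37.65+36.06)/2 × 2 = 73.71
  [7→9]: (36.06+32.83)/2 × 2 = 68.89
  [9→11]: (32.83+29.24)/2 × 2 = 62.07
  Sum = 325.47 mcg/mL·hr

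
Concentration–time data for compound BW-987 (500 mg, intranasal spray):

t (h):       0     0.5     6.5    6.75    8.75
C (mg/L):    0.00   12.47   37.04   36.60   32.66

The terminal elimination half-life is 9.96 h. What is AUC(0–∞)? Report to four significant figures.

Trapezoidal AUC_0→8.75:
  [0→0.5]: (0.00+12.47)/2 × 0.5 = 3.1175
  [0.5→6.5]: (12.47+37.04)/2 × 6 = 148.53
  [6.5→6.75]: (37.04+36.60)/2 × 0.25 = 9.205
  [6.75→8.75]: (36.60+32.66)/2 × 2 = 69.26
  Sum = 230.1125 mg/L·h
k_e = ln2 / t½ = 0.693147 / 9.96 = 0.0696 h^-1
Extrapolated tail: C_last / k_e = 32.66 / 0.0696 = 469.253
AUC_0→∞ = 230.1125 + 469.253 = 699.3655 mg/L·h

AUC = 699.4 mg/L·h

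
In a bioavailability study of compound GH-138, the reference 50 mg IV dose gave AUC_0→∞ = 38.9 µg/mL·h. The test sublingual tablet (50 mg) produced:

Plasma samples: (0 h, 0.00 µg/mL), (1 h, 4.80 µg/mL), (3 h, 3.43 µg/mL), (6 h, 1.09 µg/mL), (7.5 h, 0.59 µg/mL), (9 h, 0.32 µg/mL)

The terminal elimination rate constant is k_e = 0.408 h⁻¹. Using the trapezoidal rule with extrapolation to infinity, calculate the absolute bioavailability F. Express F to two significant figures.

Trapezoidal AUC_0→9 (sublingual tablet):
  [0→1]: (0.00+4.80)/2 × 1 = 2.4
  [1→3]: (4.80+3.43)/2 × 2 = 8.23
  [3→6]: (3.43+1.09)/2 × 3 = 6.78
  [6→7.5]: (1.09+0.59)/2 × 1.5 = 1.26
  [7.5→9]: (0.59+0.32)/2 × 1.5 = 0.6825
  Sum = 19.3525 µg/mL·h
Tail: C_last/k_e = 0.32/0.408 = 0.784
AUC_0→∞ (sublingual tablet) = 19.3525 + 0.784 = 20.1365 µg/mL·h
F = (AUC_ev/D_ev)/(AUC_iv/D_iv) = (20.1365/50)/(38.9/50) = 0.40273/0.778 = 0.5176

F = 0.52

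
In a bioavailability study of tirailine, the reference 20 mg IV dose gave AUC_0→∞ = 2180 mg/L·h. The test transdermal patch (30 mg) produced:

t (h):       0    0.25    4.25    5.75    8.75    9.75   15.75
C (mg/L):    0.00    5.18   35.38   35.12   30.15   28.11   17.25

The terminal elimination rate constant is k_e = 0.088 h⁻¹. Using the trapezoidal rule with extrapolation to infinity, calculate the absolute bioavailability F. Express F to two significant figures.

Trapezoidal AUC_0→15.75 (transdermal patch):
  [0→0.25]: (0.00+5.18)/2 × 0.25 = 0.6475
  [0.25→4.25]: (5.18+35.38)/2 × 4 = 81.12
  [4.25→5.75]: (35.38+35.12)/2 × 1.5 = 52.875
  [5.75→8.75]: (35.12+30.15)/2 × 3 = 97.905
  [8.75→9.75]: (30.15+28.11)/2 × 1 = 29.13
  [9.75→15.75]: (28.11+17.25)/2 × 6 = 136.08
  Sum = 397.7575 mg/L·h
Tail: C_last/k_e = 17.25/0.088 = 196.023
AUC_0→∞ (transdermal patch) = 397.7575 + 196.023 = 593.7805 mg/L·h
F = (AUC_ev/D_ev)/(AUC_iv/D_iv) = (593.7805/30)/(2180/20) = 19.7927/109 = 0.1816

F = 0.18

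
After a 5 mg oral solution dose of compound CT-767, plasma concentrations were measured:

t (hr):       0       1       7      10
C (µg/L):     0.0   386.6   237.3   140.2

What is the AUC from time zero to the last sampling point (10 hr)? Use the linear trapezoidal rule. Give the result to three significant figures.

Trapezoidal AUC_0→10:
  [0→1]: (0.0+386.6)/2 × 1 = 193.3
  [1→7]: (386.6+237.3)/2 × 6 = 1871.7
  [7→10]: (237.3+140.2)/2 × 3 = 566.25
  Sum = 2631.25 µg/L·hr

AUC = 2630 µg/L·hr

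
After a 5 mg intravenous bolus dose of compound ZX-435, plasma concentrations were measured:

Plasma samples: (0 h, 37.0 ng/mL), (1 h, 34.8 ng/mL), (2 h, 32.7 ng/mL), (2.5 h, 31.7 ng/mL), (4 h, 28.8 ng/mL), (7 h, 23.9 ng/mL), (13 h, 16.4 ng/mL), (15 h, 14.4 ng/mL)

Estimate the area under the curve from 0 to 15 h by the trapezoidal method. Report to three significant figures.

AUC = 362 ng/mL·h

Trapezoidal AUC_0→15:
  [0→1]: (37.0+34.8)/2 × 1 = 35.9
  [1→2]: (34.8+32.7)/2 × 1 = 33.75
  [2→2.5]: (32.7+31.7)/2 × 0.5 = 16.1
  [2.5→4]: (31.7+28.8)/2 × 1.5 = 45.375
  [4→7]: (28.8+23.9)/2 × 3 = 79.05
  [7→13]: (23.9+16.4)/2 × 6 = 120.9
  [13→15]: (16.4+14.4)/2 × 2 = 30.8
  Sum = 361.875 ng/mL·h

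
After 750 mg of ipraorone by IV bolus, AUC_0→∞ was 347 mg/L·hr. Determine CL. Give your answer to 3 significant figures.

CL = 2.16 L/hr

CL = Dose_iv / AUC_0→∞
   = 750 / 347 = 2.16138 L/hr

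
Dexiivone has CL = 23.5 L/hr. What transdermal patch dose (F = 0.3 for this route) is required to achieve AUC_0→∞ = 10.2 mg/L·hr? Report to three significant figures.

Dose = CL × AUC_0→∞ / F
     = 23.5 × 10.2 / 0.3 = 799 mg

Dose = 799 mg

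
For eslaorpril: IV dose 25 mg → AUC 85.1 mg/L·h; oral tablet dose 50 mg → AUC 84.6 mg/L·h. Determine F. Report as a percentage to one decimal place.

F = 49.7%

F = (AUC_ev / D_ev) / (AUC_iv / D_iv)
  = (84.6/50) / (85.1/25)
  = 1.692 / 3.404 = 0.4971
  = 49.71%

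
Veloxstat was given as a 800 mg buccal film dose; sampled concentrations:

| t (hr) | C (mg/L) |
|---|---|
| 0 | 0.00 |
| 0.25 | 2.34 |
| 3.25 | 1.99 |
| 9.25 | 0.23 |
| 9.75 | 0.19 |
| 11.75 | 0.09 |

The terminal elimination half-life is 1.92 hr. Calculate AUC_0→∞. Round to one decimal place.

AUC = 14.1 mg/L·hr

Trapezoidal AUC_0→11.75:
  [0→0.25]: (0.00+2.34)/2 × 0.25 = 0.2925
  [0.25→3.25]: (2.34+1.99)/2 × 3 = 6.495
  [3.25→9.25]: (1.99+0.23)/2 × 6 = 6.66
  [9.25→9.75]: (0.23+0.19)/2 × 0.5 = 0.105
  [9.75→11.75]: (0.19+0.09)/2 × 2 = 0.28
  Sum = 13.8325 mg/L·hr
k_e = ln2 / t½ = 0.693147 / 1.92 = 0.3610 hr^-1
Extrapolated tail: C_last / k_e = 0.09 / 0.361 = 0.249
AUC_0→∞ = 13.8325 + 0.249 = 14.0815 mg/L·hr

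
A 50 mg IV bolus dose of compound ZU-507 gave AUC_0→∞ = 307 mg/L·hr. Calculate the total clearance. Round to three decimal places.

CL = 0.163 L/hr

CL = Dose_iv / AUC_0→∞
   = 50 / 307 = 0.162866 L/hr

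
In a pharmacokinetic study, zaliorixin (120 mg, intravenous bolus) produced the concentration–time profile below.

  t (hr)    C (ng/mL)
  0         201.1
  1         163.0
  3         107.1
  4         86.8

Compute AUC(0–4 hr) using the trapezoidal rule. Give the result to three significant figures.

Trapezoidal AUC_0→4:
  [0→1]: (201.1+163.0)/2 × 1 = 182.05
  [1→3]: (163.0+107.1)/2 × 2 = 270.1
  [3→4]: (107.1+86.8)/2 × 1 = 96.95
  Sum = 549.1 ng/mL·hr

AUC = 549 ng/mL·hr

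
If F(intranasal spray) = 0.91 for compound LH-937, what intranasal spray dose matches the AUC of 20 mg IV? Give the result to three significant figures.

D_intranasal = 22.0 mg

For equal systemic exposure: F × D_ev = D_iv
D_ev = D_iv / F = 20 / 0.91 = 21.978 mg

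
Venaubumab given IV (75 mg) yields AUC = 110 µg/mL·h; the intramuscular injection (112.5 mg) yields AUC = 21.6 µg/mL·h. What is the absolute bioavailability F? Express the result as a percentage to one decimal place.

F = 13.1%

F = (AUC_ev / D_ev) / (AUC_iv / D_iv)
  = (21.6/112.5) / (110/75)
  = 0.192 / 1.46667 = 0.1309
  = 13.09%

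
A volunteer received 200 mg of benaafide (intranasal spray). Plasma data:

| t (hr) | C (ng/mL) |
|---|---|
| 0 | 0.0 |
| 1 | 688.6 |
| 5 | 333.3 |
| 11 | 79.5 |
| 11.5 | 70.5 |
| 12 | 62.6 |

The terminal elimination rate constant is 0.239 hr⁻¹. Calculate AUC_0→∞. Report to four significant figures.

AUC = 3959 ng/mL·hr

Trapezoidal AUC_0→12:
  [0→1]: (0.0+688.6)/2 × 1 = 344.3
  [1→5]: (688.6+333.3)/2 × 4 = 2043.8
  [5→11]: (333.3+79.5)/2 × 6 = 1238.4
  [11→11.5]: (79.5+70.5)/2 × 0.5 = 37.5
  [11.5→12]: (70.5+62.6)/2 × 0.5 = 33.275
  Sum = 3697.275 ng/mL·hr
Extrapolated tail: C_last / k_e = 62.6 / 0.239 = 261.925
AUC_0→∞ = 3697.275 + 261.925 = 3959.2 ng/mL·hr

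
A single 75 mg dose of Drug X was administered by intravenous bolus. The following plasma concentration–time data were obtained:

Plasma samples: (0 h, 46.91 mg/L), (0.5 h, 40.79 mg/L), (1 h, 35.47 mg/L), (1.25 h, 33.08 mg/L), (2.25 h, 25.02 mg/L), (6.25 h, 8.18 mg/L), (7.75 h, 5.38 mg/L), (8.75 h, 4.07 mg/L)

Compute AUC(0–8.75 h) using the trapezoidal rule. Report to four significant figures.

AUC = 159.9 mg/L·h

Trapezoidal AUC_0→8.75:
  [0→0.5]: (46.91+40.79)/2 × 0.5 = 21.925
  [0.5→1]: (40.79+35.47)/2 × 0.5 = 19.065
  [1→1.25]: (35.47+33.08)/2 × 0.25 = 8.56875
  [1.25→2.25]: (33.08+25.02)/2 × 1 = 29.05
  [2.25→6.25]: (25.02+8.18)/2 × 4 = 66.4
  [6.25→7.75]: (8.18+5.38)/2 × 1.5 = 10.17
  [7.75→8.75]: (5.38+4.07)/2 × 1 = 4.725
  Sum = 159.90375 mg/L·h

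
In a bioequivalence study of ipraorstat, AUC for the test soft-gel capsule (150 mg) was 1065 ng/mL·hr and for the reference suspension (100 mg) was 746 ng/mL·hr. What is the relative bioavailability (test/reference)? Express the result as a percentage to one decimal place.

F_rel = (AUC_test/D_test) / (AUC_ref/D_ref)
      = (1065/150) / (746/100)
      = 7.1 / 7.46 = 0.9517 = 95.17%

F_rel = 95.2%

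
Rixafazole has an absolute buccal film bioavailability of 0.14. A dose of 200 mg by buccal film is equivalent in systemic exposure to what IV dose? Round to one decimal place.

D_iv = 28.0 mg

Systemic exposure from an extravascular dose = F × D_ev, so the equivalent IV dose is F × D_ev.
D_iv = F × D_ev = 0.14 × 200 = 28 mg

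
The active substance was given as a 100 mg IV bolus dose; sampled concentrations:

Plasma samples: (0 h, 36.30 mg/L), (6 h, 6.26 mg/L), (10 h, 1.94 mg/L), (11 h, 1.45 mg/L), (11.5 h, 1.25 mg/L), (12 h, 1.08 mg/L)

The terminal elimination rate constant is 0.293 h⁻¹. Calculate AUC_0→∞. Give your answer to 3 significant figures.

AUC = 151 mg/L·h

Trapezoidal AUC_0→12:
  [0→6]: (36.30+6.26)/2 × 6 = 127.68
  [6→10]: (6.26+1.94)/2 × 4 = 16.4
  [10→11]: (1.94+1.45)/2 × 1 = 1.695
  [11→11.5]: (1.45+1.25)/2 × 0.5 = 0.675
  [11.5→12]: (1.25+1.08)/2 × 0.5 = 0.5825
  Sum = 147.0325 mg/L·h
Extrapolated tail: C_last / k_e = 1.08 / 0.293 = 3.686
AUC_0→∞ = 147.0325 + 3.686 = 150.7185 mg/L·h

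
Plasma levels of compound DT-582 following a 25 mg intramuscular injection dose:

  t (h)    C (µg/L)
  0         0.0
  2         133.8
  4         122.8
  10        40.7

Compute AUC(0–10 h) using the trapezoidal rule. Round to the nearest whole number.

AUC = 881 µg/L·h

Trapezoidal AUC_0→10:
  [0→2]: (0.0+133.8)/2 × 2 = 133.8
  [2→4]: (133.8+122.8)/2 × 2 = 256.6
  [4→10]: (122.8+40.7)/2 × 6 = 490.5
  Sum = 880.9 µg/L·h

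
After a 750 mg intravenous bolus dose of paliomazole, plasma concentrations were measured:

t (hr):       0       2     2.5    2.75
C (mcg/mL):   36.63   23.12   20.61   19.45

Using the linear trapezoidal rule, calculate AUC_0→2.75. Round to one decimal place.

Trapezoidal AUC_0→2.75:
  [0→2]: (36.63+23.12)/2 × 2 = 59.75
  [2→2.5]: (23.12+20.61)/2 × 0.5 = 10.9325
  [2.5→2.75]: (20.61+19.45)/2 × 0.25 = 5.0075
  Sum = 75.69 mcg/mL·hr

AUC = 75.7 mcg/mL·hr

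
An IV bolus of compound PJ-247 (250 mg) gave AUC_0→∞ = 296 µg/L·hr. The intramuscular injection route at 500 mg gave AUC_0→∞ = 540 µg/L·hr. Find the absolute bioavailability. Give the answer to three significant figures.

F = 0.912

F = (AUC_ev / D_ev) / (AUC_iv / D_iv)
  = (540/500) / (296/250)
  = 1.08 / 1.184 = 0.9122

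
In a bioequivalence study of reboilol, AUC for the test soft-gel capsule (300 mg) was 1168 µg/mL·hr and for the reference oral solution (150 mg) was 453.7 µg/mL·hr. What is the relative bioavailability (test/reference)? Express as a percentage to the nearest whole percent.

F_rel = 129%

F_rel = (AUC_test/D_test) / (AUC_ref/D_ref)
      = (1168/300) / (453.7/150)
      = 3.89333 / 3.02467 = 1.2872 = 128.72%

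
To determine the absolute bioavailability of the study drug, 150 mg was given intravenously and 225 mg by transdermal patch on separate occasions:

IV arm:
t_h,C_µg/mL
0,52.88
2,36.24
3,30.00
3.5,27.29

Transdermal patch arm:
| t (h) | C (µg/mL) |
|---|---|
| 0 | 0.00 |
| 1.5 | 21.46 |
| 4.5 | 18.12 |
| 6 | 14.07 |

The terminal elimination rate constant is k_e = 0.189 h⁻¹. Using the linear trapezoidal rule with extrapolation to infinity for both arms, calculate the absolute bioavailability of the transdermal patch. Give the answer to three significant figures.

Trapezoidal AUC_0→3.5 (IV):
  [0→2]: (52.88+36.24)/2 × 2 = 89.12
  [2→3]: (36.24+30.00)/2 × 1 = 33.12
  [3→3.5]: (30.00+27.29)/2 × 0.5 = 14.3225
  Sum = 136.5625 µg/mL·h
IV tail: 27.29/0.189 = 144.392; AUC_iv,0→∞ = 136.5625 + 144.392 = 280.9545 µg/mL·h
Trapezoidal AUC_0→6 (transdermal patch):
  [0→1.5]: (0.00+21.46)/2 × 1.5 = 16.095
  [1.5→4.5]: (21.46+18.12)/2 × 3 = 59.37
  [4.5→6]: (18.12+14.07)/2 × 1.5 = 24.1425
  Sum = 99.6075 µg/mL·h
transdermal patch tail: 14.07/0.189 = 74.444; AUC_ev,0→∞ = 99.6075 + 74.444 = 174.0515 µg/mL·h
F = (AUC_ev/D_ev)/(AUC_iv/D_iv) = (174.0515/225)/(280.9545/150) = 0.773562/1.87303 = 0.4130

F = 0.413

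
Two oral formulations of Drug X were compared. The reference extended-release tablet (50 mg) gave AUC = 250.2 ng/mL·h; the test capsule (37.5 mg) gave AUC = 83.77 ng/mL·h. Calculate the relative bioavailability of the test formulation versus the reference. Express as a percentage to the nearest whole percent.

F_rel = (AUC_test/D_test) / (AUC_ref/D_ref)
      = (83.77/37.5) / (250.2/50)
      = 2.23387 / 5.004 = 0.4464 = 44.64%

F_rel = 45%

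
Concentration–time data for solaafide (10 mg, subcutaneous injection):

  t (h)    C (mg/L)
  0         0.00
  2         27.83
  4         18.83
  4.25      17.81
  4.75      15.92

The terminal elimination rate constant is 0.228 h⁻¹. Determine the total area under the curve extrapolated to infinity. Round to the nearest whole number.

AUC = 157 mg/L·h

Trapezoidal AUC_0→4.75:
  [0→2]: (0.00+27.83)/2 × 2 = 27.83
  [2→4]: (27.83+18.83)/2 × 2 = 46.66
  [4→4.25]: (18.83+17.81)/2 × 0.25 = 4.58
  [4.25→4.75]: (17.81+15.92)/2 × 0.5 = 8.4325
  Sum = 87.5025 mg/L·h
Extrapolated tail: C_last / k_e = 15.92 / 0.228 = 69.825
AUC_0→∞ = 87.5025 + 69.825 = 157.3275 mg/L·h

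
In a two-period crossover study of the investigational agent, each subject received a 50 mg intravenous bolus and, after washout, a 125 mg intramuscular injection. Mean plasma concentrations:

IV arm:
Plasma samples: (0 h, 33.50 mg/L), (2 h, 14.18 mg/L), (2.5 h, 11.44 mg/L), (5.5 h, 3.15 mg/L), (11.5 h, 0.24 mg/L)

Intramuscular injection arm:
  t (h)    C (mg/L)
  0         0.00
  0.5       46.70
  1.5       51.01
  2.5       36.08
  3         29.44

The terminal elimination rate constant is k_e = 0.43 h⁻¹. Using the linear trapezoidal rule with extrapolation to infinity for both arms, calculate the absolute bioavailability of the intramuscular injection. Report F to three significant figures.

Trapezoidal AUC_0→11.5 (IV):
  [0→2]: (33.50+14.18)/2 × 2 = 47.68
  [2→2.5]: (14.18+11.44)/2 × 0.5 = 6.405
  [2.5→5.5]: (11.44+3.15)/2 × 3 = 21.885
  [5.5→11.5]: (3.15+0.24)/2 × 6 = 10.17
  Sum = 86.14 mg/L·h
IV tail: 0.24/0.43 = 0.558; AUC_iv,0→∞ = 86.14 + 0.558 = 86.698 mg/L·h
Trapezoidal AUC_0→3 (intramuscular injection):
  [0→0.5]: (0.00+46.70)/2 × 0.5 = 11.675
  [0.5→1.5]: (46.70+51.01)/2 × 1 = 48.855
  [1.5→2.5]: (51.01+36.08)/2 × 1 = 43.545
  [2.5→3]: (36.08+29.44)/2 × 0.5 = 16.38
  Sum = 120.455 mg/L·h
intramuscular injection tail: 29.44/0.43 = 68.465; AUC_ev,0→∞ = 120.455 + 68.465 = 188.92 mg/L·h
F = (AUC_ev/D_ev)/(AUC_iv/D_iv) = (188.92/125)/(86.698/50) = 1.51136/1.73396 = 0.8716

F = 0.872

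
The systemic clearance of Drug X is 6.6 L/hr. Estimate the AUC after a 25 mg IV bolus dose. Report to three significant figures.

AUC = 3.79 mg/L·hr

AUC_0→∞ = Dose_iv / CL
        = 25 / 6.6 = 3.78788 mg/L·hr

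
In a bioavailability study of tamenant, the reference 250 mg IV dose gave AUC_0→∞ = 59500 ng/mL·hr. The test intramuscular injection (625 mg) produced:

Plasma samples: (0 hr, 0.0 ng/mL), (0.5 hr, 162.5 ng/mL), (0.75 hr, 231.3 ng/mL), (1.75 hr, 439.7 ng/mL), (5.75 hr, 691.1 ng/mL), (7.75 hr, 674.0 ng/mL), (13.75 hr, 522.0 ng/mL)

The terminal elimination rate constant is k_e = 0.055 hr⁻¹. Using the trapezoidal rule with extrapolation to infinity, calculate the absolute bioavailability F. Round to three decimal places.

Trapezoidal AUC_0→13.75 (intramuscular injection):
  [0→0.5]: (0.0+162.5)/2 × 0.5 = 40.625
  [0.5→0.75]: (162.5+231.3)/2 × 0.25 = 49.225
  [0.75→1.75]: (231.3+439.7)/2 × 1 = 335.5
  [1.75→5.75]: (439.7+691.1)/2 × 4 = 2261.6
  [5.75→7.75]: (691.1+674.0)/2 × 2 = 1365.1
  [7.75→13.75]: (674.0+522.0)/2 × 6 = 3588.0
  Sum = 7640.05 ng/mL·hr
Tail: C_last/k_e = 522.0/0.055 = 9490.909
AUC_0→∞ (intramuscular injection) = 7640.05 + 9490.909 = 17130.959 ng/mL·hr
F = (AUC_ev/D_ev)/(AUC_iv/D_iv) = (17130.959/625)/(59500/250) = 27.4095/238 = 0.1152

F = 0.115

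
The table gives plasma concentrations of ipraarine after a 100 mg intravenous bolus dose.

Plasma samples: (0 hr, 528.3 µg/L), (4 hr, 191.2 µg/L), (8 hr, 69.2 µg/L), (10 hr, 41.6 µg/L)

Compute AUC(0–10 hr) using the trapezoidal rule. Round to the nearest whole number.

Trapezoidal AUC_0→10:
  [0→4]: (528.3+191.2)/2 × 4 = 1439.0
  [4→8]: (191.2+69.2)/2 × 4 = 520.8
  [8→10]: (69.2+41.6)/2 × 2 = 110.8
  Sum = 2070.6 µg/L·hr

AUC = 2071 µg/L·hr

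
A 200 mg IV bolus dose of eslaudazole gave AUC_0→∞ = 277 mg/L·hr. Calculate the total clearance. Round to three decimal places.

CL = Dose_iv / AUC_0→∞
   = 200 / 277 = 0.722022 L/hr

CL = 0.722 L/hr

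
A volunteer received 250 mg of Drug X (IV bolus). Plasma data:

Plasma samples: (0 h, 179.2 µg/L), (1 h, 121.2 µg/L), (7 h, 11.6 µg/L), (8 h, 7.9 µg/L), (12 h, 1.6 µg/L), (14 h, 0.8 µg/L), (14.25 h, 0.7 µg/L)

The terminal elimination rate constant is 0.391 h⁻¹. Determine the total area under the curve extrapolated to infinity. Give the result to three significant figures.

Trapezoidal AUC_0→14.25:
  [0→1]: (179.2+121.2)/2 × 1 = 150.2
  [1→7]: (121.2+11.6)/2 × 6 = 398.4
  [7→8]: (11.6+7.9)/2 × 1 = 9.75
  [8→12]: (7.9+1.6)/2 × 4 = 19.0
  [12→14]: (1.6+0.8)/2 × 2 = 2.4
  [14→14.25]: (0.8+0.7)/2 × 0.25 = 0.1875
  Sum = 579.9375 µg/L·h
Extrapolated tail: C_last / k_e = 0.7 / 0.391 = 1.790
AUC_0→∞ = 579.9375 + 1.790 = 581.7275 µg/L·h

AUC = 582 µg/L·h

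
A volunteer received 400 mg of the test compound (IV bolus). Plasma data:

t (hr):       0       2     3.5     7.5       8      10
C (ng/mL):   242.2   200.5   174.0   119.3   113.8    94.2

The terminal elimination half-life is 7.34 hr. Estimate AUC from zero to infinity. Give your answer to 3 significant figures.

AUC = 2570 ng/mL·hr

Trapezoidal AUC_0→10:
  [0→2]: (242.2+200.5)/2 × 2 = 442.7
  [2→3.5]: (200.5+174.0)/2 × 1.5 = 280.875
  [3.5→7.5]: (174.0+119.3)/2 × 4 = 586.6
  [7.5→8]: (119.3+113.8)/2 × 0.5 = 58.275
  [8→10]: (113.8+94.2)/2 × 2 = 208.0
  Sum = 1576.45 ng/mL·hr
k_e = ln2 / t½ = 0.693147 / 7.34 = 0.0944 hr^-1
Extrapolated tail: C_last / k_e = 94.2 / 0.0944 = 997.881
AUC_0→∞ = 1576.45 + 997.881 = 2574.331 ng/mL·hr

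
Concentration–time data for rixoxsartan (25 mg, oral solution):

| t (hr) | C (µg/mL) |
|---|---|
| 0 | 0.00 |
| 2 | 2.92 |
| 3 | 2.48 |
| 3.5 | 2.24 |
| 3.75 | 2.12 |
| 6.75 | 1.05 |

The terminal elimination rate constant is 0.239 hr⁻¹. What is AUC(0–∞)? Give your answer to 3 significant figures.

AUC = 16.5 µg/mL·hr

Trapezoidal AUC_0→6.75:
  [0→2]: (0.00+2.92)/2 × 2 = 2.92
  [2→3]: (2.92+2.48)/2 × 1 = 2.7
  [3→3.5]: (2.48+2.24)/2 × 0.5 = 1.18
  [3.5→3.75]: (2.24+2.12)/2 × 0.25 = 0.545
  [3.75→6.75]: (2.12+1.05)/2 × 3 = 4.755
  Sum = 12.1 µg/mL·hr
Extrapolated tail: C_last / k_e = 1.05 / 0.239 = 4.393
AUC_0→∞ = 12.1 + 4.393 = 16.493 µg/mL·hr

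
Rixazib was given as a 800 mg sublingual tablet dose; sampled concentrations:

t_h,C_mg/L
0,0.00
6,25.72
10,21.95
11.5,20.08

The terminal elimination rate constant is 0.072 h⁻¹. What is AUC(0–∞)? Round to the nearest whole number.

Trapezoidal AUC_0→11.5:
  [0→6]: (0.00+25.72)/2 × 6 = 77.16
  [6→10]: (25.72+21.95)/2 × 4 = 95.34
  [10→11.5]: (21.95+20.08)/2 × 1.5 = 31.5225
  Sum = 204.0225 mg/L·h
Extrapolated tail: C_last / k_e = 20.08 / 0.072 = 278.889
AUC_0→∞ = 204.0225 + 278.889 = 482.9115 mg/L·h

AUC = 483 mg/L·h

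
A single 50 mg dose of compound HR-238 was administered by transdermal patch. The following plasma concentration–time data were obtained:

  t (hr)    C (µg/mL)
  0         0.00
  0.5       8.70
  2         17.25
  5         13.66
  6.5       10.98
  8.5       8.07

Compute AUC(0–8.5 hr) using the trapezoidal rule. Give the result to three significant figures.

Trapezoidal AUC_0→8.5:
  [0→0.5]: (0.00+8.70)/2 × 0.5 = 2.175
  [0.5→2]: (8.70+17.25)/2 × 1.5 = 19.4625
  [2→5]: (17.25+13.66)/2 × 3 = 46.365
  [5→6.5]: (13.66+10.98)/2 × 1.5 = 18.48
  [6.5→8.5]: (10.98+8.07)/2 × 2 = 19.05
  Sum = 105.5325 µg/mL·hr

AUC = 106 µg/mL·hr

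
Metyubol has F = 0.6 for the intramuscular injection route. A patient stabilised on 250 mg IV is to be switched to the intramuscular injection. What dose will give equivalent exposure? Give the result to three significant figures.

D_intramuscular = 417 mg

For equal systemic exposure: F × D_ev = D_iv
D_ev = D_iv / F = 250 / 0.6 = 416.667 mg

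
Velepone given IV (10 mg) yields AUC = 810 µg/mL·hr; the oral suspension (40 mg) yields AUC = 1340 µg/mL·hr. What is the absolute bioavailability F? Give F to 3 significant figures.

F = 0.414

F = (AUC_ev / D_ev) / (AUC_iv / D_iv)
  = (1340/40) / (810/10)
  = 33.5 / 81 = 0.4136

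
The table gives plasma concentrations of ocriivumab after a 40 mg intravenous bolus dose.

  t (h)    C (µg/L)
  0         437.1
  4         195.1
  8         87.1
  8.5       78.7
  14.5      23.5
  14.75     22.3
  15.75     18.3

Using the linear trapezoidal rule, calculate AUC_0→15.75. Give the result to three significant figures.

Trapezoidal AUC_0→15.75:
  [0→4]: (437.1+195.1)/2 × 4 = 1264.4
  [4→8]: (195.1+87.1)/2 × 4 = 564.4
  [8→8.5]: (87.1+78.7)/2 × 0.5 = 41.45
  [8.5→14.5]: (78.7+23.5)/2 × 6 = 306.6
  [14.5→14.75]: (23.5+22.3)/2 × 0.25 = 5.725
  [14.75→15.75]: (22.3+18.3)/2 × 1 = 20.3
  Sum = 2202.875 µg/L·h

AUC = 2200 µg/L·h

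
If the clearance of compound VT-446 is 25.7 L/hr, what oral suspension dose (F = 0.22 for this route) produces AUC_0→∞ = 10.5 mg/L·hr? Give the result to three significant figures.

Dose = 1230 mg

Dose = CL × AUC_0→∞ / F
     = 25.7 × 10.5 / 0.22 = 1226.59 mg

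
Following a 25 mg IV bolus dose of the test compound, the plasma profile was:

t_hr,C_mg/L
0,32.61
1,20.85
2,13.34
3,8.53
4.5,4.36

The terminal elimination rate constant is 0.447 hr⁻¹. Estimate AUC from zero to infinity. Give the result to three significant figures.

Trapezoidal AUC_0→4.5:
  [0→1]: (32.61+20.85)/2 × 1 = 26.73
  [1→2]: (20.85+13.34)/2 × 1 = 17.095
  [2→3]: (13.34+8.53)/2 × 1 = 10.935
  [3→4.5]: (8.53+4.36)/2 × 1.5 = 9.6675
  Sum = 64.4275 mg/L·hr
Extrapolated tail: C_last / k_e = 4.36 / 0.447 = 9.754
AUC_0→∞ = 64.4275 + 9.754 = 74.1815 mg/L·hr

AUC = 74.2 mg/L·hr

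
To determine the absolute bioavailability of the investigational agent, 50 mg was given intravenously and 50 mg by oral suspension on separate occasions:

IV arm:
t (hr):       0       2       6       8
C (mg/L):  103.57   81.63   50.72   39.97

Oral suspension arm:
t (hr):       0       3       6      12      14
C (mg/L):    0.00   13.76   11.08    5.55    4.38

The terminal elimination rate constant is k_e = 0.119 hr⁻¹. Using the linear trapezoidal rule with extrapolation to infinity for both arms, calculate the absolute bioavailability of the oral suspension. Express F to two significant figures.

Trapezoidal AUC_0→8 (IV):
  [0→2]: (103.57+81.63)/2 × 2 = 185.2
  [2→6]: (81.63+50.72)/2 × 4 = 264.7
  [6→8]: (50.72+39.97)/2 × 2 = 90.69
  Sum = 540.59 mg/L·hr
IV tail: 39.97/0.119 = 335.882; AUC_iv,0→∞ = 540.59 + 335.882 = 876.472 mg/L·hr
Trapezoidal AUC_0→14 (oral suspension):
  [0→3]: (0.00+13.76)/2 × 3 = 20.64
  [3→6]: (13.76+11.08)/2 × 3 = 37.26
  [6→12]: (11.08+5.55)/2 × 6 = 49.89
  [12→14]: (5.55+4.38)/2 × 2 = 9.93
  Sum = 117.72 mg/L·hr
oral suspension tail: 4.38/0.119 = 36.807; AUC_ev,0→∞ = 117.72 + 36.807 = 154.527 mg/L·hr
F = (AUC_ev/D_ev)/(AUC_iv/D_iv) = (154.527/50)/(876.472/50) = 3.09054/17.52944 = 0.1763

F = 0.18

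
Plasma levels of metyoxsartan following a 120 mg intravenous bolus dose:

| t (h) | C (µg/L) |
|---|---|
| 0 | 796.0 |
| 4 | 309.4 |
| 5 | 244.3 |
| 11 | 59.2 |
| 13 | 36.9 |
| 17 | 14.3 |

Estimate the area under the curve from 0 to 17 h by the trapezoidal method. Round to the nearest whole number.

Trapezoidal AUC_0→17:
  [0→4]: (796.0+309.4)/2 × 4 = 2210.8
  [4→5]: (309.4+244.3)/2 × 1 = 276.85
  [5→11]: (244.3+59.2)/2 × 6 = 910.5
  [11→13]: (59.2+36.9)/2 × 2 = 96.1
  [13→17]: (36.9+14.3)/2 × 4 = 102.4
  Sum = 3596.65 µg/L·h

AUC = 3597 µg/L·h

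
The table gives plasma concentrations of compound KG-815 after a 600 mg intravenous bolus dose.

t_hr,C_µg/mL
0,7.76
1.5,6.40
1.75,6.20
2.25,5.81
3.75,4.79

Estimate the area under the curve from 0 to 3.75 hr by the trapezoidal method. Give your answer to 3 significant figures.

AUC = 23.1 µg/mL·hr

Trapezoidal AUC_0→3.75:
  [0→1.5]: (7.76+6.40)/2 × 1.5 = 10.62
  [1.5→1.75]: (6.40+6.20)/2 × 0.25 = 1.575
  [1.75→2.25]: (6.20+5.81)/2 × 0.5 = 3.0025
  [2.25→3.75]: (5.81+4.79)/2 × 1.5 = 7.95
  Sum = 23.1475 µg/mL·hr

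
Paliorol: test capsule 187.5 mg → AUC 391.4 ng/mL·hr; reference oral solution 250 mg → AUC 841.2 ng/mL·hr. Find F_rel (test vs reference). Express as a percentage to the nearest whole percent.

F_rel = 62%

F_rel = (AUC_test/D_test) / (AUC_ref/D_ref)
      = (391.4/187.5) / (841.2/250)
      = 2.08747 / 3.3648 = 0.6204 = 62.04%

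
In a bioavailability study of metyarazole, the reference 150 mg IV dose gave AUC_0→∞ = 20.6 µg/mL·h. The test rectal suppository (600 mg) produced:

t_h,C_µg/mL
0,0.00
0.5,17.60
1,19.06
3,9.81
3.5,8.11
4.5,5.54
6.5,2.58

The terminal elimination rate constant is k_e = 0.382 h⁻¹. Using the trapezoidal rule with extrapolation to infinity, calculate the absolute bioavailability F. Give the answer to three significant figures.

F = 0.833

Trapezoidal AUC_0→6.5 (rectal suppository):
  [0→0.5]: (0.00+17.60)/2 × 0.5 = 4.4
  [0.5→1]: (17.60+19.06)/2 × 0.5 = 9.165
  [1→3]: (19.06+9.81)/2 × 2 = 28.87
  [3→3.5]: (9.81+8.11)/2 × 0.5 = 4.48
  [3.5→4.5]: (8.11+5.54)/2 × 1 = 6.825
  [4.5→6.5]: (5.54+2.58)/2 × 2 = 8.12
  Sum = 61.86 µg/mL·h
Tail: C_last/k_e = 2.58/0.382 = 6.754
AUC_0→∞ (rectal suppository) = 61.86 + 6.754 = 68.614 µg/mL·h
F = (AUC_ev/D_ev)/(AUC_iv/D_iv) = (68.614/600)/(20.6/150) = 0.114357/0.137333 = 0.8327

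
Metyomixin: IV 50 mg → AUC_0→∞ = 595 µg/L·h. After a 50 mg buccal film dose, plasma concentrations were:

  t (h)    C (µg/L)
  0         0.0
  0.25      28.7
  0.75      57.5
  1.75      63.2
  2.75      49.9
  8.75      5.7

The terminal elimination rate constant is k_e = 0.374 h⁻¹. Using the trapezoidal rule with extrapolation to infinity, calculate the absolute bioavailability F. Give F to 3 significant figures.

Trapezoidal AUC_0→8.75 (buccal film):
  [0→0.25]: (0.0+28.7)/2 × 0.25 = 3.5875
  [0.25→0.75]: (28.7+57.5)/2 × 0.5 = 21.55
  [0.75→1.75]: (57.5+63.2)/2 × 1 = 60.35
  [1.75→2.75]: (63.2+49.9)/2 × 1 = 56.55
  [2.75→8.75]: (49.9+5.7)/2 × 6 = 166.8
  Sum = 308.8375 µg/L·h
Tail: C_last/k_e = 5.7/0.374 = 15.241
AUC_0→∞ (buccal film) = 308.8375 + 15.241 = 324.0785 µg/L·h
F = (AUC_ev/D_ev)/(AUC_iv/D_iv) = (324.0785/50)/(595/50) = 6.48157/11.9 = 0.5447

F = 0.545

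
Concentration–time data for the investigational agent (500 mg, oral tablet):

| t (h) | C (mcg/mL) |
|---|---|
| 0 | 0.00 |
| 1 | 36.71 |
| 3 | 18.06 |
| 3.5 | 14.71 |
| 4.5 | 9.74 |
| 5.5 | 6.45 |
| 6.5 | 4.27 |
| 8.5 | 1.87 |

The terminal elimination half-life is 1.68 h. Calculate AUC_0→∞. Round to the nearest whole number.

AUC = 118 mcg/mL·h

Trapezoidal AUC_0→8.5:
  [0→1]: (0.00+36.71)/2 × 1 = 18.355
  [1→3]: (36.71+18.06)/2 × 2 = 54.77
  [3→3.5]: (18.06+14.71)/2 × 0.5 = 8.1925
  [3.5→4.5]: (14.71+9.74)/2 × 1 = 12.225
  [4.5→5.5]: (9.74+6.45)/2 × 1 = 8.095
  [5.5→6.5]: (6.45+4.27)/2 × 1 = 5.36
  [6.5→8.5]: (4.27+1.87)/2 × 2 = 6.14
  Sum = 113.1375 mcg/mL·h
k_e = ln2 / t½ = 0.693147 / 1.68 = 0.4126 h^-1
Extrapolated tail: C_last / k_e = 1.87 / 0.4126 = 4.532
AUC_0→∞ = 113.1375 + 4.532 = 117.6695 mcg/mL·h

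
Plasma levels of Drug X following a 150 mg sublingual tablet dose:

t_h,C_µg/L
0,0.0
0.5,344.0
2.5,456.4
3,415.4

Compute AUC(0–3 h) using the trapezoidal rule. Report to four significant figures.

Trapezoidal AUC_0→3:
  [0→0.5]: (0.0+344.0)/2 × 0.5 = 86.0
  [0.5→2.5]: (344.0+456.4)/2 × 2 = 800.4
  [2.5→3]: (456.4+415.4)/2 × 0.5 = 217.95
  Sum = 1104.35 µg/L·h

AUC = 1104 µg/L·h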